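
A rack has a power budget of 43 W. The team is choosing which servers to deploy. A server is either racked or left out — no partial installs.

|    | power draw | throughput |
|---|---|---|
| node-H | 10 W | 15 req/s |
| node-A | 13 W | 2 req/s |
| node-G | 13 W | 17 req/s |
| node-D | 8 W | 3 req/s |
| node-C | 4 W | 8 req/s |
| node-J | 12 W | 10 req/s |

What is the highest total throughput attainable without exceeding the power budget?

node-H + node-G + node-C + node-J: power draw 10 + 13 + 4 + 12 = 39 ≤ 43, throughput 15 + 17 + 8 + 10 = 50.
node-H + node-G + node-D + node-J: power draw 10 + 13 + 8 + 12 = 43 ≤ 43, throughput 15 + 17 + 3 + 10 = 45.
Best is node-H, node-G, node-C, and node-J with total throughput 50.

50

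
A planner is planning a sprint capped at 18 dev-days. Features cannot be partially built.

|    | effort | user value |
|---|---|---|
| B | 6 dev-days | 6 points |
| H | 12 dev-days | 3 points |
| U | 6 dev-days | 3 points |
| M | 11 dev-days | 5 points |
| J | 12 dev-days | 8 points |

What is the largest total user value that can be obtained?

Treat it as a binary knapsack problem.
Take B and J: effort 6 + 12 = 18 ≤ 18, user value 6 + 8 = 14.
No other feasible combination does better.

14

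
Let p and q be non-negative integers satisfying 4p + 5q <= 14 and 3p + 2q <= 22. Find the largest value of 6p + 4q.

(p,q)=(3,0) is feasible, giving 18.
(p,q)=(2,1) is feasible, giving 16.
(p,q)=(2,0) is feasible, giving 12.
No feasible integer point exceeds 18.

18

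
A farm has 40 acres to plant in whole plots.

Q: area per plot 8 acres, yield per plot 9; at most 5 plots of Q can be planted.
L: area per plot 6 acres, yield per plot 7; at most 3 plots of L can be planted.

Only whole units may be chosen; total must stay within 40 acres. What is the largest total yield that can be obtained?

This is a bounded integer knapsack.
L has the best ratio (7/6); taking only L gives at most 3×7 = 21 (stopped by the supply cap of 3).
Mixing does better — 5×Q: area 40 ≤ 40, yield 5·9 = 45.

45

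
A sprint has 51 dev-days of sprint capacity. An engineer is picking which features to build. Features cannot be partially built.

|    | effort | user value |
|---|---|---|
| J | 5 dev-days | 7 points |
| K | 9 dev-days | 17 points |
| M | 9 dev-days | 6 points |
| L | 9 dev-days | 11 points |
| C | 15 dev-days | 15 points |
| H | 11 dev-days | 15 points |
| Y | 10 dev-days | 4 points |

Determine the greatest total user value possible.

Allowing fractional choices, the relaxed optimum would be about 66.3, but features are indivisible.
K + L + C + H: effort 9 + 9 + 15 + 11 = 44 ≤ 51, user value 17 + 11 + 15 + 15 = 58.
J + K + L + C + H: effort 5 + 9 + 9 + 15 + 11 = 49 ≤ 51, user value 7 + 17 + 11 + 15 + 15 = 65.
J + K + M + C + H: effort 5 + 9 + 9 + 15 + 11 = 49 ≤ 51, user value 7 + 17 + 6 + 15 + 15 = 60.
Best is J, K, L, C, and H with total user value 65.

65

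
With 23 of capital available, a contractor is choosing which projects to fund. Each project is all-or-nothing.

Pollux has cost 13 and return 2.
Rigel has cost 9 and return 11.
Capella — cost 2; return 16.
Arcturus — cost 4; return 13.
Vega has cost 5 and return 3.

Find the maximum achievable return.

This is an integer program with binary decision variables.
Rigel + Capella + Arcturus + Vega: cost 9 + 2 + 4 + 5 = 20 ≤ 23, return 11 + 16 + 13 + 3 = 43.
Rigel + Capella + Arcturus: cost 9 + 2 + 4 = 15 ≤ 23, return 11 + 16 + 13 = 40.
Capella + Arcturus + Vega: cost 2 + 4 + 5 = 11 ≤ 23, return 16 + 13 + 3 = 32.
Best is Rigel, Capella, Arcturus, and Vega with total return 43.

43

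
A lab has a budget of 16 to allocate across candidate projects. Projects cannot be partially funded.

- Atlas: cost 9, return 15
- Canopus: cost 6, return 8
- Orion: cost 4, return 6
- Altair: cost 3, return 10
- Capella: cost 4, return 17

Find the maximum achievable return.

42

Canopus + Altair + Capella: cost 6 + 3 + 4 = 13 ≤ 16, return 8 + 10 + 17 = 35.
Orion + Altair + Capella: cost 4 + 3 + 4 = 11 ≤ 16, return 6 + 10 + 17 = 33.
Atlas + Altair + Capella: cost 9 + 3 + 4 = 16 ≤ 16, return 15 + 10 + 17 = 42.
Best is Atlas, Altair, and Capella with total return 42.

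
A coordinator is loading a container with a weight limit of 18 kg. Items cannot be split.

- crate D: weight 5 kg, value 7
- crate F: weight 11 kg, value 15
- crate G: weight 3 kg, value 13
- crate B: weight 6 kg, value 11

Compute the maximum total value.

31

Take crate D, crate G, and crate B: weight 5 + 3 + 6 = 14 ≤ 18, value 7 + 13 + 11 = 31.
No other feasible combination does better.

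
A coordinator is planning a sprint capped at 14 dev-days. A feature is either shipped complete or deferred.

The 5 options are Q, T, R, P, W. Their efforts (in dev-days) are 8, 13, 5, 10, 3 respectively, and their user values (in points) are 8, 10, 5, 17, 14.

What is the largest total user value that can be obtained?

Allowing fractional choices, the relaxed optimum would be about 32.0, but features are indivisible.
P + W: effort 10 + 3 = 13 ≤ 14, user value 17 + 14 = 31.
Q + W: effort 8 + 3 = 11 ≤ 14, user value 8 + 14 = 22.
Best is P and W with total user value 31.

31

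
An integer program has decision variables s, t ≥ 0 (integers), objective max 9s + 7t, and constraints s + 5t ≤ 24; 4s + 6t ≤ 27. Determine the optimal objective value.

Relaxing integrality, the LP optimum is 60.75 at (s,t) = (6.75, 0), which is not an integer point.
(s,t)=(6,0): 1·6+5·0=6≤24, 4·6+6·0=24≤27, objective 54.
(s,t)=(5,1): 1·5+5·1=10≤24, 4·5+6·1=26≤27, objective 52.
The best lattice point is (6,0), giving 54.

54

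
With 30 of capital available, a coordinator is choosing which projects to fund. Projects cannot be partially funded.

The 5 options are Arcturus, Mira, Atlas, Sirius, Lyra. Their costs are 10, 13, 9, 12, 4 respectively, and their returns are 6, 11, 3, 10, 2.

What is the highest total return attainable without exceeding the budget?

23

Mira + Sirius + Lyra: cost 13 + 12 + 4 = 29 ≤ 30, return 11 + 10 + 2 = 23.
Mira + Sirius: cost 13 + 12 = 25 ≤ 30, return 11 + 10 = 21.
Best is Mira, Sirius, and Lyra with total return 23.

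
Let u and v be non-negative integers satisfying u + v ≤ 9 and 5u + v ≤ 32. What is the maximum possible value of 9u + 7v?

73

Relaxing integrality, the LP optimum is 74.50 at (u,v) = (5.75, 3.25), which is not an integer point.
(u,v)=(5,4) is feasible, giving 73.
(u,v)=(4,5) is feasible, giving 71.
(u,v)=(6,2) is feasible, giving 68.
(u,v)=(5,3) is feasible, giving 66.
Maximum is 73 at (u,v)=(5,4).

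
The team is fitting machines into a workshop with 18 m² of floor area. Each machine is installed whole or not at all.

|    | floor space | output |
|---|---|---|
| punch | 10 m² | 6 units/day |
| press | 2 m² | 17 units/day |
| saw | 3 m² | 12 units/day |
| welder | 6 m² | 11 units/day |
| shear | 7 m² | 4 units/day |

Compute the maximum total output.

Allowing fractional choices, the relaxed optimum would be about 44.2, but machines are indivisible.
press + saw + welder: floor space 2 + 3 + 6 = 11 ≤ 18, output 17 + 12 + 11 = 40.
press + saw + welder + shear: floor space 2 + 3 + 6 + 7 = 18 ≤ 18, output 17 + 12 + 11 + 4 = 44.
Best is press, saw, welder, and shear with total output 44.

44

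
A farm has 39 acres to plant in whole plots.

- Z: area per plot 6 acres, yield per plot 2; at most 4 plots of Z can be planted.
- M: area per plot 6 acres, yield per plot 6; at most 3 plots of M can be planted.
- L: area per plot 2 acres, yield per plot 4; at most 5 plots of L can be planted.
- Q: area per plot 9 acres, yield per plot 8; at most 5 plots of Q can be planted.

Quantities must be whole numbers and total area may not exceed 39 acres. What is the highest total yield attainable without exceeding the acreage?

Take 3×M, 5×L, and 1×Q: area 37 ≤ 39, yield 3·6 + 5·4 + 1·8 = 46.
L has the best ratio (4/2) and is taken to its limit of 5; remaining capacity is filled optimally with the others.

46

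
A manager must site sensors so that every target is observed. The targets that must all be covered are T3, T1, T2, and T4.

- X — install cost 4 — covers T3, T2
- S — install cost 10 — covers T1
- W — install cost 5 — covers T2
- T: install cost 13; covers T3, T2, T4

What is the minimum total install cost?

23

The greedy cost-per-new-target heuristic would pick X, S, and T for 27, but a cheaper cover exists.
Choose S and T: together they cover T3, T1, T2, T4 — every target.
Total install cost: 10 + 13 = 23.
No cover costs less than 23.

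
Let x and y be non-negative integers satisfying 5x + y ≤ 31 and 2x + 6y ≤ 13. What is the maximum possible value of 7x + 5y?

Relaxing integrality, the LP optimum is 43.79 at (x,y) = (6.18, 0.107), which is not an integer point.
(x,y)=(6,0): 5·6+1·0=30≤31, 2·6+6·0=12≤13, objective 42.
(x,y)=(5,0): 5·5+1·0=25≤31, 2·5+6·0=10≤13, objective 35.
No feasible integer point exceeds 42.

42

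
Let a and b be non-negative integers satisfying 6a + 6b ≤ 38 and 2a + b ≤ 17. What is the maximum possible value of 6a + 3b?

36

The continuous relaxation peaks at (6.33, 0) with value 38.00; rounding to a feasible lattice point costs some objective.
(a,b)=(6,0): 6·6+6·0=36≤38, 2·6+1·0=12≤17, objective 36.
(a,b)=(5,1): 6·5+6·1=36≤38, 2·5+1·1=11≤17, objective 33.
The best lattice point is (6,0), giving 36.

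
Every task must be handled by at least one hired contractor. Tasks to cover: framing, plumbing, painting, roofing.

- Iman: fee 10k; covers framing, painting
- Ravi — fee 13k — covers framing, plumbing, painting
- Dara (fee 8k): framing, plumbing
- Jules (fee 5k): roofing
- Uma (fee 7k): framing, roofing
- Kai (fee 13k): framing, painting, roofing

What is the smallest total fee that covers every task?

This is an integer covering problem.
Choose Ravi and Jules: together they cover framing, plumbing, painting, roofing — every task.
Total fee: 13 + 5 = 18.

18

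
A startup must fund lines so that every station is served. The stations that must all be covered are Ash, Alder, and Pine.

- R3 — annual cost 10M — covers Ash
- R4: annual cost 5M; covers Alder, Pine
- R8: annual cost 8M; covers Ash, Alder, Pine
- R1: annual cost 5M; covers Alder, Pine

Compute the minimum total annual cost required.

R8 alone covers Ash, Alder, Pine — every station.
Total annual cost: 8.

8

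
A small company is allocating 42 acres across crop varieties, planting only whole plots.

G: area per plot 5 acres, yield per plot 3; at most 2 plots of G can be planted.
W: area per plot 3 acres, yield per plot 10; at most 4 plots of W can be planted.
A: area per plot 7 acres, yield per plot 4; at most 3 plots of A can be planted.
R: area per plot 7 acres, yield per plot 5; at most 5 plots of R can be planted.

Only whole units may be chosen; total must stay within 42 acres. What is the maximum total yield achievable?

W has the best ratio (10/3); taking only W gives at most 4×10 = 40 (stopped by the supply cap of 4).
Mixing does better — 4×W and 4×R: area 40 ≤ 42, yield 4·10 + 4·5 = 60.

60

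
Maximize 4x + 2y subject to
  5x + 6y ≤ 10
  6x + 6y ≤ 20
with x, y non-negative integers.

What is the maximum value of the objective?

8

(x,y)=(2,0): 5·2+6·0=10≤10, 6·2+6·0=12≤20, objective 8.
(x,y)=(1,0): 5·1+6·0=5≤10, 6·1+6·0=6≤20, objective 4.
Maximum is 8 at (x,y)=(2,0).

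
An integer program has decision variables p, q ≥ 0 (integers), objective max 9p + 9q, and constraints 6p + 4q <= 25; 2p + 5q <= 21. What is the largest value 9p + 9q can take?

45

The continuous relaxation peaks at (1.86, 3.45) with value 47.86; rounding to a feasible lattice point costs some objective.
(p,q)=(2,3): 6·2+4·3=24≤25, 2·2+5·3=19≤21, objective 45.
(p,q)=(0,4): 6·0+4·4=16≤25, 2·0+5·4=20≤21, objective 36.
Maximum is 45 at (p,q)=(2,3).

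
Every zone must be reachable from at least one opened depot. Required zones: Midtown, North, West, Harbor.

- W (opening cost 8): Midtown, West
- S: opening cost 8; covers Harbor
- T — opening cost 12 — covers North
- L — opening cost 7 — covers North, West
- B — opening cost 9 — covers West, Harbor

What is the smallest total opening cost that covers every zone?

23

This is an integer covering problem.
Choose W, S, and L: together they cover Midtown, North, West, Harbor — every zone.
Total opening cost: 8 + 8 + 7 = 23.
No cover costs less than 23.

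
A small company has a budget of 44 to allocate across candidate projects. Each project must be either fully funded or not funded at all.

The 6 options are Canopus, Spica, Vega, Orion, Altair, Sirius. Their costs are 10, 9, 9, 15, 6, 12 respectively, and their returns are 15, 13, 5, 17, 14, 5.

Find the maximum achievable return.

59

Allowing fractional choices, the relaxed optimum would be about 61.2, but projects are indivisible.
Canopus + Orion + Altair + Sirius: cost 10 + 15 + 6 + 12 = 43 ≤ 44, return 15 + 17 + 14 + 5 = 51.
Canopus + Vega + Orion + Altair: cost 10 + 9 + 15 + 6 = 40 ≤ 44, return 15 + 5 + 17 + 14 = 51.
Canopus + Spica + Orion + Altair: cost 10 + 9 + 15 + 6 = 40 ≤ 44, return 15 + 13 + 17 + 14 = 59.
Best is Canopus, Spica, Orion, and Altair with total return 59.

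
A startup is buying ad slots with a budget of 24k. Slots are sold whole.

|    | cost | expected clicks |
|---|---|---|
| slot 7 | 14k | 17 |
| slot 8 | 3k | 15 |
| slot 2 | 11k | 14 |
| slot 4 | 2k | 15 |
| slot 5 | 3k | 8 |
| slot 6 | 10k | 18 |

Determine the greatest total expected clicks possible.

This is an integer program with binary decision variables.
Take slot 8, slot 4, slot 5, and slot 6: cost 3 + 2 + 3 + 10 = 18 ≤ 24, expected clicks 15 + 15 + 8 + 18 = 56.
No other feasible combination does better.

56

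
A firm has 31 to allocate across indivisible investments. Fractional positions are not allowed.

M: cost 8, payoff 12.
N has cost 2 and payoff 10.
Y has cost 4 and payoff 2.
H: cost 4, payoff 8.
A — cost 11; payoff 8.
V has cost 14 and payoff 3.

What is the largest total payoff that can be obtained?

This is an integer program with binary decision variables.
Allowing fractional choices, the relaxed optimum would be about 40.4, but investments are indivisible.
M + N + H + A: cost 8 + 2 + 4 + 11 = 25 ≤ 31, payoff 12 + 10 + 8 + 8 = 38.
M + N + Y + H + A: cost 8 + 2 + 4 + 4 + 11 = 29 ≤ 31, payoff 12 + 10 + 2 + 8 + 8 = 40.
M + N + H + V: cost 8 + 2 + 4 + 14 = 28 ≤ 31, payoff 12 + 10 + 8 + 3 = 33.
Best is M, N, Y, H, and A with total payoff 40.

40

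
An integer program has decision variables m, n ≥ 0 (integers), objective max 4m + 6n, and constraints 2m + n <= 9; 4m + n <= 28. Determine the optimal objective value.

(m,n)=(0,9): 2·0+1·9=9≤9, 4·0+1·9=9≤28, objective 54.
(m,n)=(0,8): 2·0+1·8=8≤9, 4·0+1·8=8≤28, objective 48.
Maximum is 54 at (m,n)=(0,9).

54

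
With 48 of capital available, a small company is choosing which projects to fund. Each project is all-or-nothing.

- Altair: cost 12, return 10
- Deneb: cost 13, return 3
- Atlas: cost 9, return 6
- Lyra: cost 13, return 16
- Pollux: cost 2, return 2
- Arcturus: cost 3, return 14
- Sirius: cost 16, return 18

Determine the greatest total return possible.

This is a 0-1 knapsack instance.
Altair + Lyra + Arcturus + Sirius: cost 12 + 13 + 3 + 16 = 44 ≤ 48, return 10 + 16 + 14 + 18 = 58.
Altair + Lyra + Pollux + Arcturus + Sirius: cost 12 + 13 + 2 + 3 + 16 = 46 ≤ 48, return 10 + 16 + 2 + 14 + 18 = 60.
Atlas + Lyra + Pollux + Arcturus + Sirius: cost 9 + 13 + 2 + 3 + 16 = 43 ≤ 48, return 6 + 16 + 2 + 14 + 18 = 56.
Best is Altair, Lyra, Pollux, Arcturus, and Sirius with total return 60.

60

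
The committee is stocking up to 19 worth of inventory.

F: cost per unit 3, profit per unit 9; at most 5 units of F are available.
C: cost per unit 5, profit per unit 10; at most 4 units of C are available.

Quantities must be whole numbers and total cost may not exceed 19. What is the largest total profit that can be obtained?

47

This is a bounded integer knapsack.
F has the best ratio (9/3); taking only F gives at most 5×9 = 45 (stopped by the supply cap of 5).
Mixing does better — 3×F and 2×C: cost 19 ≤ 19, profit 3·9 + 2·10 = 47.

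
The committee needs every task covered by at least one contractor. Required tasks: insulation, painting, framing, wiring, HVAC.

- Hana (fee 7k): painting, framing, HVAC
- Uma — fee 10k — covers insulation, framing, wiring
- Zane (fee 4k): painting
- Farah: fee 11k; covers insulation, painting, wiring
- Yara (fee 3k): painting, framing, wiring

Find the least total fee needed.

The greedy cost-per-new-task heuristic would pick Yara, Hana, and Uma for 20, but a cheaper cover exists.
Choose Hana and Uma: together they cover insulation, painting, framing, wiring, HVAC — every task.
Total fee: 7 + 10 = 17.
No cover costs less than 17.

17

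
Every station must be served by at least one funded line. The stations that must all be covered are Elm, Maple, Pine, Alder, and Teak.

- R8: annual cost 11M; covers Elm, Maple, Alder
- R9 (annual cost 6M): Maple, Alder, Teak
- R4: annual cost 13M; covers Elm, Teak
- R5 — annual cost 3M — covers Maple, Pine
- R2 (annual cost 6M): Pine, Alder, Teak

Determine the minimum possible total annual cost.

The greedy cost-per-new-station heuristic would pick R5, R9, and R8 for 20, but a cheaper cover exists.
Choose R8 and R2: together they cover Elm, Maple, Pine, Alder, Teak — every station.
Total annual cost: 11 + 6 = 17.
No cover costs less than 17.

17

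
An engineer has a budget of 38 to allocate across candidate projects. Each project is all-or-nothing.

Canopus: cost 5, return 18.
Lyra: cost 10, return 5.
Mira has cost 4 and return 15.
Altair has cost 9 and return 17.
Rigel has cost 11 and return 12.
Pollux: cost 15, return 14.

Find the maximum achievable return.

Treat it as a binary knapsack problem.
Allowing fractional choices, the relaxed optimum would be about 70.4, but projects are indivisible.
Canopus + Mira + Altair + Pollux: cost 5 + 4 + 9 + 15 = 33 ≤ 38, return 18 + 15 + 17 + 14 = 64.
Canopus + Mira + Rigel + Pollux: cost 5 + 4 + 11 + 15 = 35 ≤ 38, return 18 + 15 + 12 + 14 = 59.
Canopus + Mira + Altair + Rigel: cost 5 + 4 + 9 + 11 = 29 ≤ 38, return 18 + 15 + 17 + 12 = 62.
Best is Canopus, Mira, Altair, and Pollux with total return 64.

64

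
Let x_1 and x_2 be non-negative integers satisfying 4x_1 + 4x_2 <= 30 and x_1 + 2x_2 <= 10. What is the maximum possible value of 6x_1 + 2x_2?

Relaxing integrality, the LP optimum is 45.00 at (x_1,x_2) = (7.5, 0), which is not an integer point.
(x_1,x_2)=(7,0): 4·7+4·0=28≤30, 1·7+2·0=7≤10, objective 42.
(x_1,x_2)=(6,1): 4·6+4·1=28≤30, 1·6+2·1=8≤10, objective 38.
(x_1,x_2)=(6,0): 4·6+4·0=24≤30, 1·6+2·0=6≤10, objective 36.
The best lattice point is (7,0), giving 42.

42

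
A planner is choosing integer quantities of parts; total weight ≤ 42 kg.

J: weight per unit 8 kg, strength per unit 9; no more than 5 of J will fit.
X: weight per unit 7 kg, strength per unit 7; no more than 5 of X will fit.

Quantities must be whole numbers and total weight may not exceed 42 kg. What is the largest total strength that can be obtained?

This is a bounded integer knapsack.
Take 5×J: weight 40 ≤ 42, strength 5·9 = 45.
J has the best ratio (9/8) and is taken to its limit of 5; remaining capacity is filled optimally with the others.

45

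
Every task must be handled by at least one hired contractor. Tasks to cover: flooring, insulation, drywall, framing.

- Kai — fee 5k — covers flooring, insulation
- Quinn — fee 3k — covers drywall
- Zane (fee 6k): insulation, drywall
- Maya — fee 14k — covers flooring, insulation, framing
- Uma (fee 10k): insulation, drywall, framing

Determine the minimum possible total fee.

15

The greedy cost-per-new-task heuristic would pick Kai, Quinn, and Uma for 18, but a cheaper cover exists.
Choose Kai and Uma: together they cover flooring, insulation, drywall, framing — every task.
Total fee: 5 + 10 = 15.
No cover costs less than 15.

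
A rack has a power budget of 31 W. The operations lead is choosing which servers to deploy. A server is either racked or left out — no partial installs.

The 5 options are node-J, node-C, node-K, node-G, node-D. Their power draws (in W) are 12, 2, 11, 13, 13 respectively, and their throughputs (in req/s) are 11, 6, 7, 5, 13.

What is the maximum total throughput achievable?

30

node-C + node-K + node-D: power draw 2 + 11 + 13 = 26 ≤ 31, throughput 6 + 7 + 13 = 26.
node-J + node-C + node-K: power draw 12 + 2 + 11 = 25 ≤ 31, throughput 11 + 6 + 7 = 24.
node-J + node-C + node-D: power draw 12 + 2 + 13 = 27 ≤ 31, throughput 11 + 6 + 13 = 30.
Best is node-J, node-C, and node-D with total throughput 30.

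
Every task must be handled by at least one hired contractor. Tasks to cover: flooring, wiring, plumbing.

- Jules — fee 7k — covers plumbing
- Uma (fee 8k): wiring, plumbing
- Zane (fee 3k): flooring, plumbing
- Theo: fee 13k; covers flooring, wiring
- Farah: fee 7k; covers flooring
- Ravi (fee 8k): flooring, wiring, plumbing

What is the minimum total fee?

8

The greedy cost-per-new-task heuristic would pick Zane and Uma for 11, but a cheaper cover exists.
Ravi alone covers flooring, wiring, plumbing — every task.
Total fee: 8.
No cover costs less than 8.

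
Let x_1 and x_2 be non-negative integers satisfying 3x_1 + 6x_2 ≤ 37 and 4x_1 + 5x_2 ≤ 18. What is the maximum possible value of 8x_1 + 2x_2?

32

(x_1,x_2)=(4,0): 3·4+6·0=12≤37, 4·4+5·0=16≤18, objective 32.
(x_1,x_2)=(3,1): 3·3+6·1=15≤37, 4·3+5·1=17≤18, objective 26.
(x_1,x_2)=(3,0): 3·3+6·0=9≤37, 4·3+5·0=12≤18, objective 24.
The best lattice point is (4,0), giving 32.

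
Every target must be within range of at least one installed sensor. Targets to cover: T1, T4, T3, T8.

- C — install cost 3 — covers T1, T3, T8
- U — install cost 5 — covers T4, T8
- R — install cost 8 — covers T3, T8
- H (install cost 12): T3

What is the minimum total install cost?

8

This is a weighted set-cover instance.
Choose C and U: together they cover T1, T4, T3, T8 — every target.
Total install cost: 3 + 5 = 8.
No cover costs less than 8.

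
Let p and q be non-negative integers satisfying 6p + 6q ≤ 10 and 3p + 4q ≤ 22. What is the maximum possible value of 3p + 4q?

The continuous relaxation peaks at (0, 1.67) with value 6.67; rounding to a feasible lattice point costs some objective.
(p,q)=(0,1): 6·0+6·1=6≤10, 3·0+4·1=4≤22, objective 4.
(p,q)=(1,0): 6·1+6·0=6≤10, 3·1+4·0=3≤22, objective 3.
(p,q)=(0,0): 6·0+6·0=0≤10, 3·0+4·0=0≤22, objective 0.
Maximum is 4 at (p,q)=(0,1).

4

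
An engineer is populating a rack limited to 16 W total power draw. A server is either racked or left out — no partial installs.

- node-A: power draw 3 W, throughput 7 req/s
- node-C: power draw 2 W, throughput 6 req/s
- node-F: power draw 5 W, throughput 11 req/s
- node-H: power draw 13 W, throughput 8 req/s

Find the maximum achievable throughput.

24

node-A + node-F: power draw 3 + 5 = 8 ≤ 16, throughput 7 + 11 = 18.
node-A + node-C + node-F: power draw 3 + 2 + 5 = 10 ≤ 16, throughput 7 + 6 + 11 = 24.
Best is node-A, node-C, and node-F with total throughput 24.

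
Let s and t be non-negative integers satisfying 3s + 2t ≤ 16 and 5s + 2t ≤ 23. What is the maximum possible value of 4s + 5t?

(s,t)=(0,8) is feasible, giving 40.
(s,t)=(0,7) is feasible, giving 35.
Maximum is 40 at (s,t)=(0,8).

40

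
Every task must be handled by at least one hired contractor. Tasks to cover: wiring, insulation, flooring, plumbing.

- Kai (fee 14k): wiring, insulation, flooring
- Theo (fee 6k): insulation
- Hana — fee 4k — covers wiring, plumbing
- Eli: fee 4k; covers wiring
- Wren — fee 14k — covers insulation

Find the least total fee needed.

The greedy cost-per-new-task heuristic would pick Hana, Theo, and Kai for 24, but a cheaper cover exists.
Choose Kai and Hana: together they cover wiring, insulation, flooring, plumbing — every task.
Total fee: 14 + 4 = 18.
No cover costs less than 18.

18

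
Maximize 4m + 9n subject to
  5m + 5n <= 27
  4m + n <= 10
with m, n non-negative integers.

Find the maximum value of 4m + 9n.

45

The continuous relaxation peaks at (0, 5.4) with value 48.60; rounding to a feasible lattice point costs some objective.
(m,n)=(0,5): 5·0+5·5=25≤27, 4·0+1·5=5≤10, objective 45.
(m,n)=(1,4): 5·1+5·4=25≤27, 4·1+1·4=8≤10, objective 40.
No feasible integer point exceeds 45.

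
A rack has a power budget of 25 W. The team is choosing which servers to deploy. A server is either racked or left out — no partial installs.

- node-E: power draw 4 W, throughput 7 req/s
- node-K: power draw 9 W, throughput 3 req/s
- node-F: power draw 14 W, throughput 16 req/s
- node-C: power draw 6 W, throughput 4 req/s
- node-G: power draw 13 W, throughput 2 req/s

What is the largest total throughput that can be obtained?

27

Allowing fractional choices, the relaxed optimum would be about 27.3, but servers are indivisible.
node-E + node-F + node-C: power draw 4 + 14 + 6 = 24 ≤ 25, throughput 7 + 16 + 4 = 27.
node-E + node-F: power draw 4 + 14 = 18 ≤ 25, throughput 7 + 16 = 23.
Best is node-E, node-F, and node-C with total throughput 27.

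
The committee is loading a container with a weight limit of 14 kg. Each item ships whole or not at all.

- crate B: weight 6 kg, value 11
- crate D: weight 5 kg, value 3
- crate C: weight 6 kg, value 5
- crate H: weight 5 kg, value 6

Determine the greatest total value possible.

This is an integer program with binary decision variables.
Allowing fractional choices, the relaxed optimum would be about 19.5, but items are indivisible.
crate B + crate D: weight 6 + 5 = 11 ≤ 14, value 11 + 3 = 14.
crate B + crate H: weight 6 + 5 = 11 ≤ 14, value 11 + 6 = 17.
crate B + crate C: weight 6 + 6 = 12 ≤ 14, value 11 + 5 = 16.
Best is crate B and crate H with total value 17.

17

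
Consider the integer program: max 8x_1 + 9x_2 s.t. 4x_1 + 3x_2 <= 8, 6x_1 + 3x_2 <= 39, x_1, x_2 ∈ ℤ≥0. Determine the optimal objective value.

Relaxing integrality, the LP optimum is 24.00 at (x_1,x_2) = (0, 2.67), which is not an integer point.
(x_1,x_2)=(0,2): 4·0+3·2=6≤8, 6·0+3·2=6≤39, objective 18.
(x_1,x_2)=(1,1): 4·1+3·1=7≤8, 6·1+3·1=9≤39, objective 17.
(x_1,x_2)=(0,1): 4·0+3·1=3≤8, 6·0+3·1=3≤39, objective 9.
Maximum is 18 at (x_1,x_2)=(0,2).

18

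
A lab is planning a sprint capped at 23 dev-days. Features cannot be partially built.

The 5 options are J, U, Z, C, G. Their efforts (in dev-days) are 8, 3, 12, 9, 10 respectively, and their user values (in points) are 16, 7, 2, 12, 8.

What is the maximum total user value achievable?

35

Treat it as a binary knapsack problem.
Allowing fractional choices, the relaxed optimum would be about 37.4, but features are indivisible.
J + U + G: effort 8 + 3 + 10 = 21 ≤ 23, user value 16 + 7 + 8 = 31.
J + U + C: effort 8 + 3 + 9 = 20 ≤ 23, user value 16 + 7 + 12 = 35.
Best is J, U, and C with total user value 35.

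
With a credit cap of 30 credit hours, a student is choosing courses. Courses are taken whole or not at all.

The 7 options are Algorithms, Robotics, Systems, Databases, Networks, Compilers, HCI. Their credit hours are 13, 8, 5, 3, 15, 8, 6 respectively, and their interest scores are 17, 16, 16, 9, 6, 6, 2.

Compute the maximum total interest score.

Allowing fractional choices, the relaxed optimum would be about 58.8, but courses are indivisible.
Robotics + Systems + Databases + Compilers + HCI: credit hours 8 + 5 + 3 + 8 + 6 = 30 ≤ 30, interest score 16 + 16 + 9 + 6 + 2 = 49.
Algorithms + Robotics + Systems: credit hours 13 + 8 + 5 = 26 ≤ 30, interest score 17 + 16 + 16 = 49.
Algorithms + Robotics + Systems + Databases: credit hours 13 + 8 + 5 + 3 = 29 ≤ 30, interest score 17 + 16 + 16 + 9 = 58.
Best is Algorithms, Robotics, Systems, and Databases with total interest score 58.

58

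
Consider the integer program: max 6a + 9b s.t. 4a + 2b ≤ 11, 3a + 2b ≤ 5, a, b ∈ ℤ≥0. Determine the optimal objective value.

Relaxing integrality, the LP optimum is 22.50 at (a,b) = (0, 2.5), which is not an integer point.
(a,b)=(0,2): 4·0+2·2=4≤11, 3·0+2·2=4≤5, objective 18.
(a,b)=(1,1): 4·1+2·1=6≤11, 3·1+2·1=5≤5, objective 15.
Maximum is 18 at (a,b)=(0,2).

18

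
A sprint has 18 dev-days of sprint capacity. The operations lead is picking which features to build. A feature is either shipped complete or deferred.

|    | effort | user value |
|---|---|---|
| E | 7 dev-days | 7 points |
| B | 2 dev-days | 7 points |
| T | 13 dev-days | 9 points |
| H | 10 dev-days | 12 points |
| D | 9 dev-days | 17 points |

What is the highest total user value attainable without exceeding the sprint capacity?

Allowing fractional choices, the relaxed optimum would be about 32.4, but features are indivisible.
B + D: effort 2 + 9 = 11 ≤ 18, user value 7 + 17 = 24.
E + D: effort 7 + 9 = 16 ≤ 18, user value 7 + 17 = 24.
E + B + D: effort 7 + 2 + 9 = 18 ≤ 18, user value 7 + 7 + 17 = 31.
Best is E, B, and D with total user value 31.

31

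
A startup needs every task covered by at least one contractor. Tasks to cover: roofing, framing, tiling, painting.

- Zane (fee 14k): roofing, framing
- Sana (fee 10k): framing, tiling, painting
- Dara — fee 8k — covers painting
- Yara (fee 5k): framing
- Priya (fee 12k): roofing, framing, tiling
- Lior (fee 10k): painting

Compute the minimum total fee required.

The greedy cost-per-new-task heuristic would pick Sana and Priya for 22, but a cheaper cover exists.
Choose Dara and Priya: together they cover roofing, framing, tiling, painting — every task.
Total fee: 8 + 12 = 20.
No cover costs less than 20.

20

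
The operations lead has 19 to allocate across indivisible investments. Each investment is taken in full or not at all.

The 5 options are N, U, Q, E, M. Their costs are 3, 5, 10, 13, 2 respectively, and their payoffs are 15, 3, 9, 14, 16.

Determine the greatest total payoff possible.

45

Allowing fractional choices, the relaxed optimum would be about 45.9, but investments are indivisible.
N + E + M: cost 3 + 13 + 2 = 18 ≤ 19, payoff 15 + 14 + 16 = 45.
N + Q + M: cost 3 + 10 + 2 = 15 ≤ 19, payoff 15 + 9 + 16 = 40.
Best is N, E, and M with total payoff 45.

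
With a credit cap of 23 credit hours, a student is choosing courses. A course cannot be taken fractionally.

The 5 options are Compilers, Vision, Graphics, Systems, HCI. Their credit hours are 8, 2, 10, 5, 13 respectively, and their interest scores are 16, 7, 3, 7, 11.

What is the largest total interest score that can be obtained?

34

Take Compilers, Vision, and HCI: credit hours 8 + 2 + 13 = 23 ≤ 23, interest score 16 + 7 + 11 = 34.
No other feasible combination does better.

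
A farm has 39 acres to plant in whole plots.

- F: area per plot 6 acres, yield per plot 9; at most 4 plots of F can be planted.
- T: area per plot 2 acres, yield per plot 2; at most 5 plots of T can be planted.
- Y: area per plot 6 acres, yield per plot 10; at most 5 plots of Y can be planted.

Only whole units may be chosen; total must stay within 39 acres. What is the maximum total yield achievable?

Take 1×F, 1×T, and 5×Y: area 38 ≤ 39, yield 1·9 + 1·2 + 5·10 = 61.
Y has the best ratio (10/6) and is taken to its limit of 5; remaining capacity is filled optimally with the others.

61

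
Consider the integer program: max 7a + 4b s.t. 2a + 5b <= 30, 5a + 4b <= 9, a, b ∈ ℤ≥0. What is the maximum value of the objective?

The continuous relaxation peaks at (1.8, 0) with value 12.60; rounding to a feasible lattice point costs some objective.
(a,b)=(1,1): 2·1+5·1=7≤30, 5·1+4·1=9≤9, objective 11.
(a,b)=(0,2): 2·0+5·2=10≤30, 5·0+4·2=8≤9, objective 8.
(a,b)=(1,0): 2·1+5·0=2≤30, 5·1+4·0=5≤9, objective 7.
The best lattice point is (1,1), giving 11.

11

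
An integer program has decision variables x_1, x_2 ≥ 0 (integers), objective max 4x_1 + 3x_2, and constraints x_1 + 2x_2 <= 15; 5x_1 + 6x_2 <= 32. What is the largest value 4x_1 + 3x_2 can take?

Relaxing integrality, the LP optimum is 25.60 at (x_1,x_2) = (6.4, 0), which is not an integer point.
(x_1,x_2)=(6,0): 1·6+2·0=6≤15, 5·6+6·0=30≤32, objective 24.
(x_1,x_2)=(5,1): 1·5+2·1=7≤15, 5·5+6·1=31≤32, objective 23.
(x_1,x_2)=(5,0): 1·5+2·0=5≤15, 5·5+6·0=25≤32, objective 20.
No feasible integer point exceeds 24.

24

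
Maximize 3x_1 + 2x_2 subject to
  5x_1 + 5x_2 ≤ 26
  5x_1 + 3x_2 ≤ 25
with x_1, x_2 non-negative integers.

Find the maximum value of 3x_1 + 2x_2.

15

The continuous relaxation peaks at (4.7, 0.5) with value 15.10; rounding to a feasible lattice point costs some objective.
(x_1,x_2)=(5,0): 5·5+5·0=25≤26, 5·5+3·0=25≤25, objective 15.
(x_1,x_2)=(4,1): 5·4+5·1=25≤26, 5·4+3·1=23≤25, objective 14.
(x_1,x_2)=(4,0): 5·4+5·0=20≤26, 5·4+3·0=20≤25, objective 12.
(x_1,x_2)=(3,1): 5·3+5·1=20≤26, 5·3+3·1=18≤25, objective 11.
The best lattice point is (5,0), giving 15.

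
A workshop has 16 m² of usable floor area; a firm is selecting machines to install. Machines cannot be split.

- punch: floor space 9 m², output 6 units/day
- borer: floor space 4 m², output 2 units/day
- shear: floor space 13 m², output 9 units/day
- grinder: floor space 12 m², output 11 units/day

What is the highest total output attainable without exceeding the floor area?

13

Allowing fractional choices, the relaxed optimum would be about 13.8, but machines are indivisible.
grinder: floor space 12 ≤ 16, output 11.
borer + grinder: floor space 4 + 12 = 16 ≤ 16, output 2 + 11 = 13.
Best is borer and grinder with total output 13.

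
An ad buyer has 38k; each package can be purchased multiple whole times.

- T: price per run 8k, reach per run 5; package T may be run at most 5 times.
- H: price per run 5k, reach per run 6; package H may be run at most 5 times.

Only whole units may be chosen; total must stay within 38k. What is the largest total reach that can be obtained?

35

This is a bounded integer knapsack.
H has the best ratio (6/5); taking only H gives at most 5×6 = 30 (stopped by the supply cap of 5).
Mixing does better — 1×T and 5×H: price 33 ≤ 38, reach 1·5 + 5·6 = 35.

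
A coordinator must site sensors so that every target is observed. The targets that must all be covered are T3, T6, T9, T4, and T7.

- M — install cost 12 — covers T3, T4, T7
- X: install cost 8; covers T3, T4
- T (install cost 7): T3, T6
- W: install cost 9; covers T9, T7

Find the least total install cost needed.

24

Choose X, T, and W: together they cover T3, T6, T9, T4, T7 — every target.
Total install cost: 8 + 7 + 9 = 24.
No cover costs less than 24.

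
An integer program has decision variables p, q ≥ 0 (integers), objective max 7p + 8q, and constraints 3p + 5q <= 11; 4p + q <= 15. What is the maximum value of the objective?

22

Relaxing integrality, the LP optimum is 25.67 at (p,q) = (3.67, 0), which is not an integer point.
(p,q)=(2,1): 3·2+5·1=11≤11, 4·2+1·1=9≤15, objective 22.
(p,q)=(3,0): 3·3+5·0=9≤11, 4·3+1·0=12≤15, objective 21.
(p,q)=(1,1): 3·1+5·1=8≤11, 4·1+1·1=5≤15, objective 15.
(p,q)=(2,0): 3·2+5·0=6≤11, 4·2+1·0=8≤15, objective 14.
Maximum is 22 at (p,q)=(2,1).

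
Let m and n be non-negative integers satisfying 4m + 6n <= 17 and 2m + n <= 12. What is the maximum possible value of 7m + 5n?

28

(m,n)=(4,0) is feasible, giving 28.
(m,n)=(3,0) is feasible, giving 21.
Maximum is 28 at (m,n)=(4,0).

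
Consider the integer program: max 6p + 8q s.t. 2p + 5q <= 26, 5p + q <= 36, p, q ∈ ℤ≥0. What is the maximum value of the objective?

(p,q)=(5,3) is feasible, giving 54.
(p,q)=(6,2) is feasible, giving 52.
(p,q)=(7,1) is feasible, giving 50.
(p,q)=(4,3) is feasible, giving 48.
No feasible integer point exceeds 54.

54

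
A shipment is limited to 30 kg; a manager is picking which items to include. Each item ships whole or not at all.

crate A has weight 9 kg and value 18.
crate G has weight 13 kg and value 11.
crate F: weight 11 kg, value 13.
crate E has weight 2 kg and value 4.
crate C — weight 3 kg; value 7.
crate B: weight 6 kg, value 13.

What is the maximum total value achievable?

Treat it as a binary knapsack problem.
Take crate A, crate F, crate C, and crate B: weight 9 + 11 + 3 + 6 = 29 ≤ 30, value 18 + 13 + 7 + 13 = 51.
No other feasible combination does better.

51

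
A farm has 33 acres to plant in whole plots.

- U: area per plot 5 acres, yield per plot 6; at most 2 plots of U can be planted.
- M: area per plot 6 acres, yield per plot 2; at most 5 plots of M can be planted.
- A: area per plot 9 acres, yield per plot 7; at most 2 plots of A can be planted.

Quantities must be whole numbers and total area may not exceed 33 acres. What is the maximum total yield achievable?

26

Take 2×U and 2×A: area 28 ≤ 33, yield 2·6 + 2·7 = 26.
U has the best ratio (6/5) and is taken to its limit of 2; remaining capacity is filled optimally with the others.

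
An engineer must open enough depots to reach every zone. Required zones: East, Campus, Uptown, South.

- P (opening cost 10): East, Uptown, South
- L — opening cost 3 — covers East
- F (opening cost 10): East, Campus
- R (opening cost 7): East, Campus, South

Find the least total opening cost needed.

Choose P and R: together they cover East, Campus, Uptown, South — every zone.
Total opening cost: 10 + 7 = 17.
No cover costs less than 17.

17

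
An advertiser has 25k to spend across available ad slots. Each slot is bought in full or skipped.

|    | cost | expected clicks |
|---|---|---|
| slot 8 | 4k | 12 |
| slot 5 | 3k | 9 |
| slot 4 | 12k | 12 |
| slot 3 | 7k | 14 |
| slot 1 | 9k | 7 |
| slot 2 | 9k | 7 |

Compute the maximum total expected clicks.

42

Allowing fractional choices, the relaxed optimum would be about 46.0, but ad slots are indivisible.
slot 8 + slot 5 + slot 3 + slot 1: cost 4 + 3 + 7 + 9 = 23 ≤ 25, expected clicks 12 + 9 + 14 + 7 = 42.
slot 8 + slot 5 + slot 3 + slot 2: cost 4 + 3 + 7 + 9 = 23 ≤ 25, expected clicks 12 + 9 + 14 + 7 = 42.
slot 8 + slot 4 + slot 3: cost 4 + 12 + 7 = 23 ≤ 25, expected clicks 12 + 12 + 14 = 38.
The maximum expected clicks is 42; one optimal choice is slot 8, slot 5, slot 3, and slot 1.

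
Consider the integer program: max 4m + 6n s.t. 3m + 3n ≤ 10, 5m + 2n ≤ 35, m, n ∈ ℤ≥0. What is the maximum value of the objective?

18

(m,n)=(0,3): 3·0+3·3=9≤10, 5·0+2·3=6≤35, objective 18.
(m,n)=(1,2): 3·1+3·2=9≤10, 5·1+2·2=9≤35, objective 16.
(m,n)=(0,2): 3·0+3·2=6≤10, 5·0+2·2=4≤35, objective 12.
The best lattice point is (0,3), giving 18.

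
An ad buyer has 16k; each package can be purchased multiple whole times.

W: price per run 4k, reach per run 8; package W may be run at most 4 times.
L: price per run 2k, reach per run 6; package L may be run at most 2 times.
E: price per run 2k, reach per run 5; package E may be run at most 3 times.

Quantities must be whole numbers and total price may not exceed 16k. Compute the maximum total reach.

2×W, 1×L, and 3×E: price 16 ≤ 16, reach 2·8 + 1·6 + 3·5 = 37.
2×W, 2×L, and 2×E: price 16 ≤ 16, reach 2·8 + 2·6 + 2·5 = 38.
Best is 38.

38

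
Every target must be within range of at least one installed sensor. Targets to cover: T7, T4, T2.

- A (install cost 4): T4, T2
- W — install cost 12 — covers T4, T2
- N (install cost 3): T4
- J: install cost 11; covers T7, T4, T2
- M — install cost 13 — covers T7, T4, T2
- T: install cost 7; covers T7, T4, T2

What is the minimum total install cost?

T alone covers T7, T4, T2 — every target.
Total install cost: 7.

7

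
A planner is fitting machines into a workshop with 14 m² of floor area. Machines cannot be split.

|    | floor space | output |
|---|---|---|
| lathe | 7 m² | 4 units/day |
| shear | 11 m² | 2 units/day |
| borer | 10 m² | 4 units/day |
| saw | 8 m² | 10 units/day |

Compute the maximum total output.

This is a 0-1 knapsack instance.
Take saw: floor space 8 ≤ 14, output 10.
No other feasible combination does better.

10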